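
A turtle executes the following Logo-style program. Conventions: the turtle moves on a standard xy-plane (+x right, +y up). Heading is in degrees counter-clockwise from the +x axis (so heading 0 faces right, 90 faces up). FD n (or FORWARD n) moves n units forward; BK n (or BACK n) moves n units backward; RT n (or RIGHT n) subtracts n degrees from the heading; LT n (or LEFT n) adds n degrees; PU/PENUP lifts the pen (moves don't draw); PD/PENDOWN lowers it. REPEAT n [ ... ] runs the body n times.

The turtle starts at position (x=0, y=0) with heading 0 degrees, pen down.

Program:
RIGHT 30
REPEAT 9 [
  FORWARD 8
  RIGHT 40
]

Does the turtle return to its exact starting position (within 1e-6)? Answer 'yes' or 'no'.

Executing turtle program step by step:
Start: pos=(0,0), heading=0, pen down
RT 30: heading 0 -> 330
REPEAT 9 [
  -- iteration 1/9 --
  FD 8: (0,0) -> (6.928,-4) [heading=330, draw]
  RT 40: heading 330 -> 290
  -- iteration 2/9 --
  FD 8: (6.928,-4) -> (9.664,-11.518) [heading=290, draw]
  RT 40: heading 290 -> 250
  -- iteration 3/9 --
  FD 8: (9.664,-11.518) -> (6.928,-19.035) [heading=250, draw]
  RT 40: heading 250 -> 210
  -- iteration 4/9 --
  FD 8: (6.928,-19.035) -> (0,-23.035) [heading=210, draw]
  RT 40: heading 210 -> 170
  -- iteration 5/9 --
  FD 8: (0,-23.035) -> (-7.878,-21.646) [heading=170, draw]
  RT 40: heading 170 -> 130
  -- iteration 6/9 --
  FD 8: (-7.878,-21.646) -> (-13.021,-15.518) [heading=130, draw]
  RT 40: heading 130 -> 90
  -- iteration 7/9 --
  FD 8: (-13.021,-15.518) -> (-13.021,-7.518) [heading=90, draw]
  RT 40: heading 90 -> 50
  -- iteration 8/9 --
  FD 8: (-13.021,-7.518) -> (-7.878,-1.389) [heading=50, draw]
  RT 40: heading 50 -> 10
  -- iteration 9/9 --
  FD 8: (-7.878,-1.389) -> (0,0) [heading=10, draw]
  RT 40: heading 10 -> 330
]
Final: pos=(0,0), heading=330, 9 segment(s) drawn

Start position: (0, 0)
Final position: (0, 0)
Distance = 0; < 1e-6 -> CLOSED

Answer: yes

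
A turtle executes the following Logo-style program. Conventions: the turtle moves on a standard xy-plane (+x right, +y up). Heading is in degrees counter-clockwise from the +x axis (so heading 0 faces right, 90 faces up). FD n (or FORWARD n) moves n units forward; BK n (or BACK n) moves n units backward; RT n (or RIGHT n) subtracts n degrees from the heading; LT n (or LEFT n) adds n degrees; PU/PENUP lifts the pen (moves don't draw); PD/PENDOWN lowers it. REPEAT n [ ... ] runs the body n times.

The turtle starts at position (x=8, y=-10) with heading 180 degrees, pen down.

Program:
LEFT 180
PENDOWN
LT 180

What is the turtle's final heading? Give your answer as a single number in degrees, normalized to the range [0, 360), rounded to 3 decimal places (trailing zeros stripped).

Answer: 180

Derivation:
Executing turtle program step by step:
Start: pos=(8,-10), heading=180, pen down
LT 180: heading 180 -> 0
PD: pen down
LT 180: heading 0 -> 180
Final: pos=(8,-10), heading=180, 0 segment(s) drawn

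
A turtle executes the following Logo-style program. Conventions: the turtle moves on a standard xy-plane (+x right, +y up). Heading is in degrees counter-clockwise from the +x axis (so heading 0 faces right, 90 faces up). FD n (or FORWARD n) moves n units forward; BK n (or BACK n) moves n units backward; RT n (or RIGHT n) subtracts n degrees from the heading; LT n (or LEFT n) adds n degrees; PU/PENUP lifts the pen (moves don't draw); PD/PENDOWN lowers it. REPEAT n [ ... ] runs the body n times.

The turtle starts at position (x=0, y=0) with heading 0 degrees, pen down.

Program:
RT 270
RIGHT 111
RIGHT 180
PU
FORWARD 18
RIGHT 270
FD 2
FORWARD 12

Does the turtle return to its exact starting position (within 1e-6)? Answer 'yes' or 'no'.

Answer: no

Derivation:
Executing turtle program step by step:
Start: pos=(0,0), heading=0, pen down
RT 270: heading 0 -> 90
RT 111: heading 90 -> 339
RT 180: heading 339 -> 159
PU: pen up
FD 18: (0,0) -> (-16.804,6.451) [heading=159, move]
RT 270: heading 159 -> 249
FD 2: (-16.804,6.451) -> (-17.521,4.583) [heading=249, move]
FD 12: (-17.521,4.583) -> (-21.822,-6.62) [heading=249, move]
Final: pos=(-21.822,-6.62), heading=249, 0 segment(s) drawn

Start position: (0, 0)
Final position: (-21.822, -6.62)
Distance = 22.804; >= 1e-6 -> NOT closed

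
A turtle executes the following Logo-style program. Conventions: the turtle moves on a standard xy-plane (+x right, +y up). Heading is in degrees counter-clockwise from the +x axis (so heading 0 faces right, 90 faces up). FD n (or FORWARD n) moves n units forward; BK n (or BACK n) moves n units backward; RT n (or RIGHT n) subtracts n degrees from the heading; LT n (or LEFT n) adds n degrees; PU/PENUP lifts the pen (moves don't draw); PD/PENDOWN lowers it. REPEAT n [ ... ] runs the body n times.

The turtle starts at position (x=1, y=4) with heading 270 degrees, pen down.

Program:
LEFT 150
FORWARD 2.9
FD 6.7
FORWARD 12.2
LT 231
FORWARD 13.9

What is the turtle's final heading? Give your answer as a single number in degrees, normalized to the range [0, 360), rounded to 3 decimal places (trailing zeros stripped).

Executing turtle program step by step:
Start: pos=(1,4), heading=270, pen down
LT 150: heading 270 -> 60
FD 2.9: (1,4) -> (2.45,6.511) [heading=60, draw]
FD 6.7: (2.45,6.511) -> (5.8,12.314) [heading=60, draw]
FD 12.2: (5.8,12.314) -> (11.9,22.879) [heading=60, draw]
LT 231: heading 60 -> 291
FD 13.9: (11.9,22.879) -> (16.881,9.903) [heading=291, draw]
Final: pos=(16.881,9.903), heading=291, 4 segment(s) drawn

Answer: 291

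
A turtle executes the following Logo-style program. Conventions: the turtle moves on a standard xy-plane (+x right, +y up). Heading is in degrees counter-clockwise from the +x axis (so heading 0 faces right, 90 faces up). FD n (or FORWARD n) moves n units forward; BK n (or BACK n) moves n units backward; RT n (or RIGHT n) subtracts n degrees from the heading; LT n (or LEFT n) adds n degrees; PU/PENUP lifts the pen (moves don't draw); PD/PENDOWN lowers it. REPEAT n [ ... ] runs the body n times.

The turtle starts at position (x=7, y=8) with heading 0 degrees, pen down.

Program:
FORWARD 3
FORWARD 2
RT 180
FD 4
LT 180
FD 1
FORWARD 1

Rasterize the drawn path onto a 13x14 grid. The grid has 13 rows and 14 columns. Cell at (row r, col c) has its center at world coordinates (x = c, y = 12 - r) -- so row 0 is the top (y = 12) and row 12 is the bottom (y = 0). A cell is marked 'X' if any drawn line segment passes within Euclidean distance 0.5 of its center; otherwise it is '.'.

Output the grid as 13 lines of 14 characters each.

Segment 0: (7,8) -> (10,8)
Segment 1: (10,8) -> (12,8)
Segment 2: (12,8) -> (8,8)
Segment 3: (8,8) -> (9,8)
Segment 4: (9,8) -> (10,8)

Answer: ..............
..............
..............
..............
.......XXXXXX.
..............
..............
..............
..............
..............
..............
..............
..............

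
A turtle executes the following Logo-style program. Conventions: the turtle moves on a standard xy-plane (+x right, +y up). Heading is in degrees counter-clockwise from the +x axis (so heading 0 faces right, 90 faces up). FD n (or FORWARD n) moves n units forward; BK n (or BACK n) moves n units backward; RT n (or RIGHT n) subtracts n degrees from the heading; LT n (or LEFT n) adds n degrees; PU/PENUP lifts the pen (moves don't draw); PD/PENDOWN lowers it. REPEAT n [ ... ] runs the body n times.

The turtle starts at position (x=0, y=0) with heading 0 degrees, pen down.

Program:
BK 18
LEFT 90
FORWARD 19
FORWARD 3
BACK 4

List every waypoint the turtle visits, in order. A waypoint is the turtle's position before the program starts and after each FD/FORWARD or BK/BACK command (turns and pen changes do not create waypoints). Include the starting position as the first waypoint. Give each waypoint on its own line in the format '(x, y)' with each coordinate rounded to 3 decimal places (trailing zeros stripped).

Executing turtle program step by step:
Start: pos=(0,0), heading=0, pen down
BK 18: (0,0) -> (-18,0) [heading=0, draw]
LT 90: heading 0 -> 90
FD 19: (-18,0) -> (-18,19) [heading=90, draw]
FD 3: (-18,19) -> (-18,22) [heading=90, draw]
BK 4: (-18,22) -> (-18,18) [heading=90, draw]
Final: pos=(-18,18), heading=90, 4 segment(s) drawn
Waypoints (5 total):
(0, 0)
(-18, 0)
(-18, 19)
(-18, 22)
(-18, 18)

Answer: (0, 0)
(-18, 0)
(-18, 19)
(-18, 22)
(-18, 18)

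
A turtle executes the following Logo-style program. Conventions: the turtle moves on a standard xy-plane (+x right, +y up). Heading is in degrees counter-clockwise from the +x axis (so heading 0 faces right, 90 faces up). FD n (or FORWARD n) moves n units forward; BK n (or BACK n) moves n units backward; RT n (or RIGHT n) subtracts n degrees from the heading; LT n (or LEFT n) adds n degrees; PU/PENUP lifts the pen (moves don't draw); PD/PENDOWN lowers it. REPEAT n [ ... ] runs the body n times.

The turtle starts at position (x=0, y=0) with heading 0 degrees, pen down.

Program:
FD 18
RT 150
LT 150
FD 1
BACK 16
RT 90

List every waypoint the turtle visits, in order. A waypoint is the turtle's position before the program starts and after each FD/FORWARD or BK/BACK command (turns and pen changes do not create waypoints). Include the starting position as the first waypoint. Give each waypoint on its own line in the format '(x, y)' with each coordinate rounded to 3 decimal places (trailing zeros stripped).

Executing turtle program step by step:
Start: pos=(0,0), heading=0, pen down
FD 18: (0,0) -> (18,0) [heading=0, draw]
RT 150: heading 0 -> 210
LT 150: heading 210 -> 0
FD 1: (18,0) -> (19,0) [heading=0, draw]
BK 16: (19,0) -> (3,0) [heading=0, draw]
RT 90: heading 0 -> 270
Final: pos=(3,0), heading=270, 3 segment(s) drawn
Waypoints (4 total):
(0, 0)
(18, 0)
(19, 0)
(3, 0)

Answer: (0, 0)
(18, 0)
(19, 0)
(3, 0)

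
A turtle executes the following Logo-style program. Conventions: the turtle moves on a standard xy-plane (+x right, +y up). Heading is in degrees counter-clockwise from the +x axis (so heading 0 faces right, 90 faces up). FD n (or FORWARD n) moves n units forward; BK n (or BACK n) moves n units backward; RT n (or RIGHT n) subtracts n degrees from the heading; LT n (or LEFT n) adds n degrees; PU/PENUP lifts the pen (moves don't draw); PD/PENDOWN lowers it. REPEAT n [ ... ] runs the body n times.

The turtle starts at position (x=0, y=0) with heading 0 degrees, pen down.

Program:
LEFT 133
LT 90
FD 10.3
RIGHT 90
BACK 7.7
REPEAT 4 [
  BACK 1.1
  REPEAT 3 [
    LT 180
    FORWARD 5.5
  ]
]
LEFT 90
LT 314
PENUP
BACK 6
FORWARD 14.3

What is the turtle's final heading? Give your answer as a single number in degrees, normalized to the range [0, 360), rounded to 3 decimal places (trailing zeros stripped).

Executing turtle program step by step:
Start: pos=(0,0), heading=0, pen down
LT 133: heading 0 -> 133
LT 90: heading 133 -> 223
FD 10.3: (0,0) -> (-7.533,-7.025) [heading=223, draw]
RT 90: heading 223 -> 133
BK 7.7: (-7.533,-7.025) -> (-2.282,-12.656) [heading=133, draw]
REPEAT 4 [
  -- iteration 1/4 --
  BK 1.1: (-2.282,-12.656) -> (-1.531,-13.46) [heading=133, draw]
  REPEAT 3 [
    -- iteration 1/3 --
    LT 180: heading 133 -> 313
    FD 5.5: (-1.531,-13.46) -> (2.22,-17.483) [heading=313, draw]
    -- iteration 2/3 --
    LT 180: heading 313 -> 133
    FD 5.5: (2.22,-17.483) -> (-1.531,-13.46) [heading=133, draw]
    -- iteration 3/3 --
    LT 180: heading 133 -> 313
    FD 5.5: (-1.531,-13.46) -> (2.22,-17.483) [heading=313, draw]
  ]
  -- iteration 2/4 --
  BK 1.1: (2.22,-17.483) -> (1.469,-16.678) [heading=313, draw]
  REPEAT 3 [
    -- iteration 1/3 --
    LT 180: heading 313 -> 133
    FD 5.5: (1.469,-16.678) -> (-2.282,-12.656) [heading=133, draw]
    -- iteration 2/3 --
    LT 180: heading 133 -> 313
    FD 5.5: (-2.282,-12.656) -> (1.469,-16.678) [heading=313, draw]
    -- iteration 3/3 --
    LT 180: heading 313 -> 133
    FD 5.5: (1.469,-16.678) -> (-2.282,-12.656) [heading=133, draw]
  ]
  -- iteration 3/4 --
  BK 1.1: (-2.282,-12.656) -> (-1.531,-13.46) [heading=133, draw]
  REPEAT 3 [
    -- iteration 1/3 --
    LT 180: heading 133 -> 313
    FD 5.5: (-1.531,-13.46) -> (2.22,-17.483) [heading=313, draw]
    -- iteration 2/3 --
    LT 180: heading 313 -> 133
    FD 5.5: (2.22,-17.483) -> (-1.531,-13.46) [heading=133, draw]
    -- iteration 3/3 --
    LT 180: heading 133 -> 313
    FD 5.5: (-1.531,-13.46) -> (2.22,-17.483) [heading=313, draw]
  ]
  -- iteration 4/4 --
  BK 1.1: (2.22,-17.483) -> (1.469,-16.678) [heading=313, draw]
  REPEAT 3 [
    -- iteration 1/3 --
    LT 180: heading 313 -> 133
    FD 5.5: (1.469,-16.678) -> (-2.282,-12.656) [heading=133, draw]
    -- iteration 2/3 --
    LT 180: heading 133 -> 313
    FD 5.5: (-2.282,-12.656) -> (1.469,-16.678) [heading=313, draw]
    -- iteration 3/3 --
    LT 180: heading 313 -> 133
    FD 5.5: (1.469,-16.678) -> (-2.282,-12.656) [heading=133, draw]
  ]
]
LT 90: heading 133 -> 223
LT 314: heading 223 -> 177
PU: pen up
BK 6: (-2.282,-12.656) -> (3.71,-12.97) [heading=177, move]
FD 14.3: (3.71,-12.97) -> (-10.57,-12.222) [heading=177, move]
Final: pos=(-10.57,-12.222), heading=177, 18 segment(s) drawn

Answer: 177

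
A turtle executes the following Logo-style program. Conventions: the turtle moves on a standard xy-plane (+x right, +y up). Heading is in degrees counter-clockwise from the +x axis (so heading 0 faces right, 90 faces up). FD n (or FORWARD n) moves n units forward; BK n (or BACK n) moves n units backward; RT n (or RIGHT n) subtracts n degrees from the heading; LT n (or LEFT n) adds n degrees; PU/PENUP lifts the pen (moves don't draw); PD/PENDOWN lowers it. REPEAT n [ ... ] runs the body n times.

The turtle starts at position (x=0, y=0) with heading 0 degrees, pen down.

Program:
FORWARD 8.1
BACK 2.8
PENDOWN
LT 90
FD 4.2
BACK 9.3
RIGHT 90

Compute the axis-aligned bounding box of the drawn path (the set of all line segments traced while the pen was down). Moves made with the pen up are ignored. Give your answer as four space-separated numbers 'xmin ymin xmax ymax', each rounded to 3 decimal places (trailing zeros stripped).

Answer: 0 -5.1 8.1 4.2

Derivation:
Executing turtle program step by step:
Start: pos=(0,0), heading=0, pen down
FD 8.1: (0,0) -> (8.1,0) [heading=0, draw]
BK 2.8: (8.1,0) -> (5.3,0) [heading=0, draw]
PD: pen down
LT 90: heading 0 -> 90
FD 4.2: (5.3,0) -> (5.3,4.2) [heading=90, draw]
BK 9.3: (5.3,4.2) -> (5.3,-5.1) [heading=90, draw]
RT 90: heading 90 -> 0
Final: pos=(5.3,-5.1), heading=0, 4 segment(s) drawn

Segment endpoints: x in {0, 5.3, 5.3, 8.1}, y in {-5.1, 0, 4.2}
xmin=0, ymin=-5.1, xmax=8.1, ymax=4.2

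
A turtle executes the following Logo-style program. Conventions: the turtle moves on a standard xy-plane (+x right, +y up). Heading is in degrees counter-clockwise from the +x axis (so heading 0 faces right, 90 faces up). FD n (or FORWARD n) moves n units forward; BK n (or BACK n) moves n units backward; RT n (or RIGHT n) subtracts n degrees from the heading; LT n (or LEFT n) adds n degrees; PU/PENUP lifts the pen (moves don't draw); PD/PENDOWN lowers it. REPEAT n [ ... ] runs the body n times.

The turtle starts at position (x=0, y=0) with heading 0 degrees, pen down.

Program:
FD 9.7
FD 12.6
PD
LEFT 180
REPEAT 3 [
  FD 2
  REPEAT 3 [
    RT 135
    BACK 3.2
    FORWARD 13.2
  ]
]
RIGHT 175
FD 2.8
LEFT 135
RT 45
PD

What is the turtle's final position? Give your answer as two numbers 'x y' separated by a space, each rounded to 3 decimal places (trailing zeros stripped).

Executing turtle program step by step:
Start: pos=(0,0), heading=0, pen down
FD 9.7: (0,0) -> (9.7,0) [heading=0, draw]
FD 12.6: (9.7,0) -> (22.3,0) [heading=0, draw]
PD: pen down
LT 180: heading 0 -> 180
REPEAT 3 [
  -- iteration 1/3 --
  FD 2: (22.3,0) -> (20.3,0) [heading=180, draw]
  REPEAT 3 [
    -- iteration 1/3 --
    RT 135: heading 180 -> 45
    BK 3.2: (20.3,0) -> (18.037,-2.263) [heading=45, draw]
    FD 13.2: (18.037,-2.263) -> (27.371,7.071) [heading=45, draw]
    -- iteration 2/3 --
    RT 135: heading 45 -> 270
    BK 3.2: (27.371,7.071) -> (27.371,10.271) [heading=270, draw]
    FD 13.2: (27.371,10.271) -> (27.371,-2.929) [heading=270, draw]
    -- iteration 3/3 --
    RT 135: heading 270 -> 135
    BK 3.2: (27.371,-2.929) -> (29.634,-5.192) [heading=135, draw]
    FD 13.2: (29.634,-5.192) -> (20.3,4.142) [heading=135, draw]
  ]
  -- iteration 2/3 --
  FD 2: (20.3,4.142) -> (18.886,5.556) [heading=135, draw]
  REPEAT 3 [
    -- iteration 1/3 --
    RT 135: heading 135 -> 0
    BK 3.2: (18.886,5.556) -> (15.686,5.556) [heading=0, draw]
    FD 13.2: (15.686,5.556) -> (28.886,5.556) [heading=0, draw]
    -- iteration 2/3 --
    RT 135: heading 0 -> 225
    BK 3.2: (28.886,5.556) -> (31.149,7.819) [heading=225, draw]
    FD 13.2: (31.149,7.819) -> (21.815,-1.515) [heading=225, draw]
    -- iteration 3/3 --
    RT 135: heading 225 -> 90
    BK 3.2: (21.815,-1.515) -> (21.815,-4.715) [heading=90, draw]
    FD 13.2: (21.815,-4.715) -> (21.815,8.485) [heading=90, draw]
  ]
  -- iteration 3/3 --
  FD 2: (21.815,8.485) -> (21.815,10.485) [heading=90, draw]
  REPEAT 3 [
    -- iteration 1/3 --
    RT 135: heading 90 -> 315
    BK 3.2: (21.815,10.485) -> (19.552,12.748) [heading=315, draw]
    FD 13.2: (19.552,12.748) -> (28.886,3.414) [heading=315, draw]
    -- iteration 2/3 --
    RT 135: heading 315 -> 180
    BK 3.2: (28.886,3.414) -> (32.086,3.414) [heading=180, draw]
    FD 13.2: (32.086,3.414) -> (18.886,3.414) [heading=180, draw]
    -- iteration 3/3 --
    RT 135: heading 180 -> 45
    BK 3.2: (18.886,3.414) -> (16.623,1.151) [heading=45, draw]
    FD 13.2: (16.623,1.151) -> (25.957,10.485) [heading=45, draw]
  ]
]
RT 175: heading 45 -> 230
FD 2.8: (25.957,10.485) -> (24.157,8.34) [heading=230, draw]
LT 135: heading 230 -> 5
RT 45: heading 5 -> 320
PD: pen down
Final: pos=(24.157,8.34), heading=320, 24 segment(s) drawn

Answer: 24.157 8.34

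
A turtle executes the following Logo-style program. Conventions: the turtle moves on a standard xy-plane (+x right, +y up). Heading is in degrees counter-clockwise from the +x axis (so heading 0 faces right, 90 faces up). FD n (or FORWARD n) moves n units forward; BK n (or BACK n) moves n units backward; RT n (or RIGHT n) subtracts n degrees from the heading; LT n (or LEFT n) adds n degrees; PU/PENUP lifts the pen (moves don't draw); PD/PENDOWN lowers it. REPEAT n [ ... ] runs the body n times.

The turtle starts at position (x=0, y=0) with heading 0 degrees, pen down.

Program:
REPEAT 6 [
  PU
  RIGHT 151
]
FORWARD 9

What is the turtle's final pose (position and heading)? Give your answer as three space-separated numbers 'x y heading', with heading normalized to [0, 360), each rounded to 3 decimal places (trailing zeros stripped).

Answer: -8.951 0.941 174

Derivation:
Executing turtle program step by step:
Start: pos=(0,0), heading=0, pen down
REPEAT 6 [
  -- iteration 1/6 --
  PU: pen up
  RT 151: heading 0 -> 209
  -- iteration 2/6 --
  PU: pen up
  RT 151: heading 209 -> 58
  -- iteration 3/6 --
  PU: pen up
  RT 151: heading 58 -> 267
  -- iteration 4/6 --
  PU: pen up
  RT 151: heading 267 -> 116
  -- iteration 5/6 --
  PU: pen up
  RT 151: heading 116 -> 325
  -- iteration 6/6 --
  PU: pen up
  RT 151: heading 325 -> 174
]
FD 9: (0,0) -> (-8.951,0.941) [heading=174, move]
Final: pos=(-8.951,0.941), heading=174, 0 segment(s) drawn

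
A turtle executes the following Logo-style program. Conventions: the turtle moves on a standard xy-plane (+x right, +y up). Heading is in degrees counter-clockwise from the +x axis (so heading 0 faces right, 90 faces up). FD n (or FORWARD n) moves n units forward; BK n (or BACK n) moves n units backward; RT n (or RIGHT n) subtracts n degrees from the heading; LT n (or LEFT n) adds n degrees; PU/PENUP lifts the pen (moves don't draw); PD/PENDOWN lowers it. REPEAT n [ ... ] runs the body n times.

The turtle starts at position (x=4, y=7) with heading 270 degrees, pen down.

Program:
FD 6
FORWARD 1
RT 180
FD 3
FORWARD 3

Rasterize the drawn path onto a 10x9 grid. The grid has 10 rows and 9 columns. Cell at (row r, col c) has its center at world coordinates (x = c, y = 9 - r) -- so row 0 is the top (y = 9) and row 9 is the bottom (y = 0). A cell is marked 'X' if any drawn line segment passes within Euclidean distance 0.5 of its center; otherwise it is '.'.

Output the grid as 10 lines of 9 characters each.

Segment 0: (4,7) -> (4,1)
Segment 1: (4,1) -> (4,0)
Segment 2: (4,0) -> (4,3)
Segment 3: (4,3) -> (4,6)

Answer: .........
.........
....X....
....X....
....X....
....X....
....X....
....X....
....X....
....X....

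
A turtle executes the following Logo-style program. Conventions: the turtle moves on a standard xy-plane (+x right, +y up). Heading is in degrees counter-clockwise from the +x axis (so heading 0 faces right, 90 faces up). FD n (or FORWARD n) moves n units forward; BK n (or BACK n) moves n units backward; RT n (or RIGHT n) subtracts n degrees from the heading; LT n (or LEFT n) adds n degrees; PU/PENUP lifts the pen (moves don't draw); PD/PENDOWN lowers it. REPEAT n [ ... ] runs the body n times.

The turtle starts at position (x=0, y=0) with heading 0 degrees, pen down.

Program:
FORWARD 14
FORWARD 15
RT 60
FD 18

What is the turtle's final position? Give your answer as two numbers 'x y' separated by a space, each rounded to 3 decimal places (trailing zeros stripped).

Executing turtle program step by step:
Start: pos=(0,0), heading=0, pen down
FD 14: (0,0) -> (14,0) [heading=0, draw]
FD 15: (14,0) -> (29,0) [heading=0, draw]
RT 60: heading 0 -> 300
FD 18: (29,0) -> (38,-15.588) [heading=300, draw]
Final: pos=(38,-15.588), heading=300, 3 segment(s) drawn

Answer: 38 -15.588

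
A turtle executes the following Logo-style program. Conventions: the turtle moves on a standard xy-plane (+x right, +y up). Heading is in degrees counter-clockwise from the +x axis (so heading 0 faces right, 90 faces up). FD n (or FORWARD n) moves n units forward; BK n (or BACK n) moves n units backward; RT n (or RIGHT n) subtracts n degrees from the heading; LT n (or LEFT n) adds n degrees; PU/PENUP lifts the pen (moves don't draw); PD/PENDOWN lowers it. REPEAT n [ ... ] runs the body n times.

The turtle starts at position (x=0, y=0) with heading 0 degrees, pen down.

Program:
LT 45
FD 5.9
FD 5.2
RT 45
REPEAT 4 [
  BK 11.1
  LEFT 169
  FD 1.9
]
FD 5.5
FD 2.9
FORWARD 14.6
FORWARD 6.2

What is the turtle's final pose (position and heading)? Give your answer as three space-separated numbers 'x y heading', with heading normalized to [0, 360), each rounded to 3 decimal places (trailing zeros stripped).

Answer: 27.337 -17.075 316

Derivation:
Executing turtle program step by step:
Start: pos=(0,0), heading=0, pen down
LT 45: heading 0 -> 45
FD 5.9: (0,0) -> (4.172,4.172) [heading=45, draw]
FD 5.2: (4.172,4.172) -> (7.849,7.849) [heading=45, draw]
RT 45: heading 45 -> 0
REPEAT 4 [
  -- iteration 1/4 --
  BK 11.1: (7.849,7.849) -> (-3.251,7.849) [heading=0, draw]
  LT 169: heading 0 -> 169
  FD 1.9: (-3.251,7.849) -> (-5.116,8.211) [heading=169, draw]
  -- iteration 2/4 --
  BK 11.1: (-5.116,8.211) -> (5.78,6.093) [heading=169, draw]
  LT 169: heading 169 -> 338
  FD 1.9: (5.78,6.093) -> (7.542,5.382) [heading=338, draw]
  -- iteration 3/4 --
  BK 11.1: (7.542,5.382) -> (-2.75,9.54) [heading=338, draw]
  LT 169: heading 338 -> 147
  FD 1.9: (-2.75,9.54) -> (-4.344,10.575) [heading=147, draw]
  -- iteration 4/4 --
  BK 11.1: (-4.344,10.575) -> (4.966,4.529) [heading=147, draw]
  LT 169: heading 147 -> 316
  FD 1.9: (4.966,4.529) -> (6.332,3.209) [heading=316, draw]
]
FD 5.5: (6.332,3.209) -> (10.289,-0.611) [heading=316, draw]
FD 2.9: (10.289,-0.611) -> (12.375,-2.626) [heading=316, draw]
FD 14.6: (12.375,-2.626) -> (22.877,-12.768) [heading=316, draw]
FD 6.2: (22.877,-12.768) -> (27.337,-17.075) [heading=316, draw]
Final: pos=(27.337,-17.075), heading=316, 14 segment(s) drawn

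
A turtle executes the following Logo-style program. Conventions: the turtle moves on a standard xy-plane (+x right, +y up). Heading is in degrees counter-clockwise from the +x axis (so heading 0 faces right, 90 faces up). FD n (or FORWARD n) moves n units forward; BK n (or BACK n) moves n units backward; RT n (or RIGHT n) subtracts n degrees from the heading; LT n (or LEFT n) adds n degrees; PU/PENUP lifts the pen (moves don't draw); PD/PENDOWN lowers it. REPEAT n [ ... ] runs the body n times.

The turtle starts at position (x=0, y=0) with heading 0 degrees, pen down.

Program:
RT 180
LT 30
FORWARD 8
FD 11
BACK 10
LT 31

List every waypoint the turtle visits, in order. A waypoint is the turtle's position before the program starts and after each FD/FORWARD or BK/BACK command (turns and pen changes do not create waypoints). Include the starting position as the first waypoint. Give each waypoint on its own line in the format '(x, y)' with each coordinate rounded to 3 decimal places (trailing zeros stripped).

Answer: (0, 0)
(-6.928, -4)
(-16.454, -9.5)
(-7.794, -4.5)

Derivation:
Executing turtle program step by step:
Start: pos=(0,0), heading=0, pen down
RT 180: heading 0 -> 180
LT 30: heading 180 -> 210
FD 8: (0,0) -> (-6.928,-4) [heading=210, draw]
FD 11: (-6.928,-4) -> (-16.454,-9.5) [heading=210, draw]
BK 10: (-16.454,-9.5) -> (-7.794,-4.5) [heading=210, draw]
LT 31: heading 210 -> 241
Final: pos=(-7.794,-4.5), heading=241, 3 segment(s) drawn
Waypoints (4 total):
(0, 0)
(-6.928, -4)
(-16.454, -9.5)
(-7.794, -4.5)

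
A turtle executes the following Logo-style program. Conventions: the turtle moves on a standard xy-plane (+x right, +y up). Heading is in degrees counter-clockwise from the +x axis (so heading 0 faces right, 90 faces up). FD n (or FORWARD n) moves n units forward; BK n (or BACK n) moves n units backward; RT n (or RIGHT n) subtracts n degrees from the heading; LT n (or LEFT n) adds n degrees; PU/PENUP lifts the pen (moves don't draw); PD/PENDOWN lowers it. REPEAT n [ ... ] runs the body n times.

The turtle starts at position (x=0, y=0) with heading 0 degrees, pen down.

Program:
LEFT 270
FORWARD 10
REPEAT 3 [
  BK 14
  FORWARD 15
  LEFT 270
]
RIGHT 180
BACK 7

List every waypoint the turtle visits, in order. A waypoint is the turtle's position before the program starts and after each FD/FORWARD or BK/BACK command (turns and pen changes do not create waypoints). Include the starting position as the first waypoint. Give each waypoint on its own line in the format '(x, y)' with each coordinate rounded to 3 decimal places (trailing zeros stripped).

Answer: (0, 0)
(0, -10)
(0, 4)
(0, -11)
(14, -11)
(-1, -11)
(-1, -25)
(-1, -10)
(6, -10)

Derivation:
Executing turtle program step by step:
Start: pos=(0,0), heading=0, pen down
LT 270: heading 0 -> 270
FD 10: (0,0) -> (0,-10) [heading=270, draw]
REPEAT 3 [
  -- iteration 1/3 --
  BK 14: (0,-10) -> (0,4) [heading=270, draw]
  FD 15: (0,4) -> (0,-11) [heading=270, draw]
  LT 270: heading 270 -> 180
  -- iteration 2/3 --
  BK 14: (0,-11) -> (14,-11) [heading=180, draw]
  FD 15: (14,-11) -> (-1,-11) [heading=180, draw]
  LT 270: heading 180 -> 90
  -- iteration 3/3 --
  BK 14: (-1,-11) -> (-1,-25) [heading=90, draw]
  FD 15: (-1,-25) -> (-1,-10) [heading=90, draw]
  LT 270: heading 90 -> 0
]
RT 180: heading 0 -> 180
BK 7: (-1,-10) -> (6,-10) [heading=180, draw]
Final: pos=(6,-10), heading=180, 8 segment(s) drawn
Waypoints (9 total):
(0, 0)
(0, -10)
(0, 4)
(0, -11)
(14, -11)
(-1, -11)
(-1, -25)
(-1, -10)
(6, -10)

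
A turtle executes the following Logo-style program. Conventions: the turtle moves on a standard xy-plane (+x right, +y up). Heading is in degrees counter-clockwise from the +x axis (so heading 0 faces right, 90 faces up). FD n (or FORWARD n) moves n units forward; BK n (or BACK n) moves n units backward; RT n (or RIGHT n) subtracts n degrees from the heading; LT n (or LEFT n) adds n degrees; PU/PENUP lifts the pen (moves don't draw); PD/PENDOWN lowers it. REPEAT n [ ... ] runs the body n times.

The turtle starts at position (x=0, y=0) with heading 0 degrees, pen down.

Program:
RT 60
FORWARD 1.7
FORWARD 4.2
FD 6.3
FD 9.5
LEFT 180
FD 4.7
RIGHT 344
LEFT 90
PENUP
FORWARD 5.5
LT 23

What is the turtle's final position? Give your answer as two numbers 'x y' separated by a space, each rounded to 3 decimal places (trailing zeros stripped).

Executing turtle program step by step:
Start: pos=(0,0), heading=0, pen down
RT 60: heading 0 -> 300
FD 1.7: (0,0) -> (0.85,-1.472) [heading=300, draw]
FD 4.2: (0.85,-1.472) -> (2.95,-5.11) [heading=300, draw]
FD 6.3: (2.95,-5.11) -> (6.1,-10.566) [heading=300, draw]
FD 9.5: (6.1,-10.566) -> (10.85,-18.793) [heading=300, draw]
LT 180: heading 300 -> 120
FD 4.7: (10.85,-18.793) -> (8.5,-14.722) [heading=120, draw]
RT 344: heading 120 -> 136
LT 90: heading 136 -> 226
PU: pen up
FD 5.5: (8.5,-14.722) -> (4.679,-18.679) [heading=226, move]
LT 23: heading 226 -> 249
Final: pos=(4.679,-18.679), heading=249, 5 segment(s) drawn

Answer: 4.679 -18.679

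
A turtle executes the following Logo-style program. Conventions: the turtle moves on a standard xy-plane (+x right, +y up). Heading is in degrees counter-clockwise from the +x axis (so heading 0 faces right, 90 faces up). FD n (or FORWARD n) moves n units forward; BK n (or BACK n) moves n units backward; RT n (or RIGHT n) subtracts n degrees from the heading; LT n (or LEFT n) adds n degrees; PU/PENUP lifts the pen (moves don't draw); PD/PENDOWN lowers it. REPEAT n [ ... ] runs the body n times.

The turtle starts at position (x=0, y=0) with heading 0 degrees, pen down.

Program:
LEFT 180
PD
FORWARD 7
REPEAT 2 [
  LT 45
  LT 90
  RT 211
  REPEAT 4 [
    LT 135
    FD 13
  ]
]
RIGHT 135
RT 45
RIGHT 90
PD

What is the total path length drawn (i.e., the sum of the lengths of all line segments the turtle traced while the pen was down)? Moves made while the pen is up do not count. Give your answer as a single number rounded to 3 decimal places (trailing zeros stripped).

Answer: 111

Derivation:
Executing turtle program step by step:
Start: pos=(0,0), heading=0, pen down
LT 180: heading 0 -> 180
PD: pen down
FD 7: (0,0) -> (-7,0) [heading=180, draw]
REPEAT 2 [
  -- iteration 1/2 --
  LT 45: heading 180 -> 225
  LT 90: heading 225 -> 315
  RT 211: heading 315 -> 104
  REPEAT 4 [
    -- iteration 1/4 --
    LT 135: heading 104 -> 239
    FD 13: (-7,0) -> (-13.695,-11.143) [heading=239, draw]
    -- iteration 2/4 --
    LT 135: heading 239 -> 14
    FD 13: (-13.695,-11.143) -> (-1.082,-7.998) [heading=14, draw]
    -- iteration 3/4 --
    LT 135: heading 14 -> 149
    FD 13: (-1.082,-7.998) -> (-12.225,-1.303) [heading=149, draw]
    -- iteration 4/4 --
    LT 135: heading 149 -> 284
    FD 13: (-12.225,-1.303) -> (-9.08,-13.917) [heading=284, draw]
  ]
  -- iteration 2/2 --
  LT 45: heading 284 -> 329
  LT 90: heading 329 -> 59
  RT 211: heading 59 -> 208
  REPEAT 4 [
    -- iteration 1/4 --
    LT 135: heading 208 -> 343
    FD 13: (-9.08,-13.917) -> (3.352,-17.717) [heading=343, draw]
    -- iteration 2/4 --
    LT 135: heading 343 -> 118
    FD 13: (3.352,-17.717) -> (-2.751,-6.239) [heading=118, draw]
    -- iteration 3/4 --
    LT 135: heading 118 -> 253
    FD 13: (-2.751,-6.239) -> (-6.552,-18.671) [heading=253, draw]
    -- iteration 4/4 --
    LT 135: heading 253 -> 28
    FD 13: (-6.552,-18.671) -> (4.926,-12.568) [heading=28, draw]
  ]
]
RT 135: heading 28 -> 253
RT 45: heading 253 -> 208
RT 90: heading 208 -> 118
PD: pen down
Final: pos=(4.926,-12.568), heading=118, 9 segment(s) drawn

Segment lengths:
  seg 1: (0,0) -> (-7,0), length = 7
  seg 2: (-7,0) -> (-13.695,-11.143), length = 13
  seg 3: (-13.695,-11.143) -> (-1.082,-7.998), length = 13
  seg 4: (-1.082,-7.998) -> (-12.225,-1.303), length = 13
  seg 5: (-12.225,-1.303) -> (-9.08,-13.917), length = 13
  seg 6: (-9.08,-13.917) -> (3.352,-17.717), length = 13
  seg 7: (3.352,-17.717) -> (-2.751,-6.239), length = 13
  seg 8: (-2.751,-6.239) -> (-6.552,-18.671), length = 13
  seg 9: (-6.552,-18.671) -> (4.926,-12.568), length = 13
Total = 111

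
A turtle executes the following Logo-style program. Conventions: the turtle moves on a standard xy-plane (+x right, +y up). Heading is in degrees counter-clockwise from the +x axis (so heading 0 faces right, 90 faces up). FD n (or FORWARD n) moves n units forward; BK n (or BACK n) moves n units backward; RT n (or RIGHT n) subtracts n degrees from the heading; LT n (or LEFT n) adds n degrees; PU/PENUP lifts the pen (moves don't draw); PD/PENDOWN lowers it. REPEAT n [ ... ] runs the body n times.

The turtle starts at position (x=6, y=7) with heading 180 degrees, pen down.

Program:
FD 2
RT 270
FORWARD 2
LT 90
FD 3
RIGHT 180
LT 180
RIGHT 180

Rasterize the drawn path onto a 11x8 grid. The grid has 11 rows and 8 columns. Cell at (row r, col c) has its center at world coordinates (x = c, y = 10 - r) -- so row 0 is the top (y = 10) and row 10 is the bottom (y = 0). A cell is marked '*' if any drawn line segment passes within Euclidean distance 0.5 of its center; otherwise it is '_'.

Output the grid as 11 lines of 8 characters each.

Answer: ________
________
________
____***_
____*___
____****
________
________
________
________
________

Derivation:
Segment 0: (6,7) -> (4,7)
Segment 1: (4,7) -> (4,5)
Segment 2: (4,5) -> (7,5)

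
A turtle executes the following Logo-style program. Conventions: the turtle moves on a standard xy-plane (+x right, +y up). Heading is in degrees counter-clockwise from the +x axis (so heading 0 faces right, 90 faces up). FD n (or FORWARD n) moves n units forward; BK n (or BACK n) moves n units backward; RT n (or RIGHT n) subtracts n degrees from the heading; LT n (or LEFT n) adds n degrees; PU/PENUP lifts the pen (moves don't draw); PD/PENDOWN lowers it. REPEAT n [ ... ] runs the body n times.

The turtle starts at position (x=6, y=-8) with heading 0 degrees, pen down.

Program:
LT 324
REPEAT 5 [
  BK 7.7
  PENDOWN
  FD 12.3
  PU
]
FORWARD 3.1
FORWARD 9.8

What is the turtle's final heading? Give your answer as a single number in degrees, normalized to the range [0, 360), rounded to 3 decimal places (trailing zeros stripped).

Answer: 324

Derivation:
Executing turtle program step by step:
Start: pos=(6,-8), heading=0, pen down
LT 324: heading 0 -> 324
REPEAT 5 [
  -- iteration 1/5 --
  BK 7.7: (6,-8) -> (-0.229,-3.474) [heading=324, draw]
  PD: pen down
  FD 12.3: (-0.229,-3.474) -> (9.721,-10.704) [heading=324, draw]
  PU: pen up
  -- iteration 2/5 --
  BK 7.7: (9.721,-10.704) -> (3.492,-6.178) [heading=324, move]
  PD: pen down
  FD 12.3: (3.492,-6.178) -> (13.443,-13.408) [heading=324, draw]
  PU: pen up
  -- iteration 3/5 --
  BK 7.7: (13.443,-13.408) -> (7.214,-8.882) [heading=324, move]
  PD: pen down
  FD 12.3: (7.214,-8.882) -> (17.164,-16.111) [heading=324, draw]
  PU: pen up
  -- iteration 4/5 --
  BK 7.7: (17.164,-16.111) -> (10.935,-11.585) [heading=324, move]
  PD: pen down
  FD 12.3: (10.935,-11.585) -> (20.886,-18.815) [heading=324, draw]
  PU: pen up
  -- iteration 5/5 --
  BK 7.7: (20.886,-18.815) -> (14.656,-14.289) [heading=324, move]
  PD: pen down
  FD 12.3: (14.656,-14.289) -> (24.607,-21.519) [heading=324, draw]
  PU: pen up
]
FD 3.1: (24.607,-21.519) -> (27.115,-23.341) [heading=324, move]
FD 9.8: (27.115,-23.341) -> (35.044,-29.101) [heading=324, move]
Final: pos=(35.044,-29.101), heading=324, 6 segment(s) drawn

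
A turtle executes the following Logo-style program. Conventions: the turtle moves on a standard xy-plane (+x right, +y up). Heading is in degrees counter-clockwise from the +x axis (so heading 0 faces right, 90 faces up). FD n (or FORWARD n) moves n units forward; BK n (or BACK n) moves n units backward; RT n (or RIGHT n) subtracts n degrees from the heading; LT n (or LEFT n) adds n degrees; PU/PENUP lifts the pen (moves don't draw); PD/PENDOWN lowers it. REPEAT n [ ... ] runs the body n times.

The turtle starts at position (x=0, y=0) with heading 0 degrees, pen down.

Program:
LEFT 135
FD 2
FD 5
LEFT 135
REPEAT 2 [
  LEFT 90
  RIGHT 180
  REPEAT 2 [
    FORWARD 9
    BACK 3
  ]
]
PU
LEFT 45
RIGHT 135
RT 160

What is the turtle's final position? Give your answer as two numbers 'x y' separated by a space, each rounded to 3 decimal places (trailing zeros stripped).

Executing turtle program step by step:
Start: pos=(0,0), heading=0, pen down
LT 135: heading 0 -> 135
FD 2: (0,0) -> (-1.414,1.414) [heading=135, draw]
FD 5: (-1.414,1.414) -> (-4.95,4.95) [heading=135, draw]
LT 135: heading 135 -> 270
REPEAT 2 [
  -- iteration 1/2 --
  LT 90: heading 270 -> 0
  RT 180: heading 0 -> 180
  REPEAT 2 [
    -- iteration 1/2 --
    FD 9: (-4.95,4.95) -> (-13.95,4.95) [heading=180, draw]
    BK 3: (-13.95,4.95) -> (-10.95,4.95) [heading=180, draw]
    -- iteration 2/2 --
    FD 9: (-10.95,4.95) -> (-19.95,4.95) [heading=180, draw]
    BK 3: (-19.95,4.95) -> (-16.95,4.95) [heading=180, draw]
  ]
  -- iteration 2/2 --
  LT 90: heading 180 -> 270
  RT 180: heading 270 -> 90
  REPEAT 2 [
    -- iteration 1/2 --
    FD 9: (-16.95,4.95) -> (-16.95,13.95) [heading=90, draw]
    BK 3: (-16.95,13.95) -> (-16.95,10.95) [heading=90, draw]
    -- iteration 2/2 --
    FD 9: (-16.95,10.95) -> (-16.95,19.95) [heading=90, draw]
    BK 3: (-16.95,19.95) -> (-16.95,16.95) [heading=90, draw]
  ]
]
PU: pen up
LT 45: heading 90 -> 135
RT 135: heading 135 -> 0
RT 160: heading 0 -> 200
Final: pos=(-16.95,16.95), heading=200, 10 segment(s) drawn

Answer: -16.95 16.95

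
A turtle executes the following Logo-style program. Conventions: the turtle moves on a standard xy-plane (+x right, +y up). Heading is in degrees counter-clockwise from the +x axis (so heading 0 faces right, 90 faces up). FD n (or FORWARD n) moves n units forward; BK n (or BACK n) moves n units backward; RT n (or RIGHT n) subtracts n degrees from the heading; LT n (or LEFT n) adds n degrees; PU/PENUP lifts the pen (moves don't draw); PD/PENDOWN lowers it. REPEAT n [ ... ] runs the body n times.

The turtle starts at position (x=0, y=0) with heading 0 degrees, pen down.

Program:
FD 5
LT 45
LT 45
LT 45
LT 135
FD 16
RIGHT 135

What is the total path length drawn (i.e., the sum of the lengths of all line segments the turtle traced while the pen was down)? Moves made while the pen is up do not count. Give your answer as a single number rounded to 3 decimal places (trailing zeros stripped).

Executing turtle program step by step:
Start: pos=(0,0), heading=0, pen down
FD 5: (0,0) -> (5,0) [heading=0, draw]
LT 45: heading 0 -> 45
LT 45: heading 45 -> 90
LT 45: heading 90 -> 135
LT 135: heading 135 -> 270
FD 16: (5,0) -> (5,-16) [heading=270, draw]
RT 135: heading 270 -> 135
Final: pos=(5,-16), heading=135, 2 segment(s) drawn

Segment lengths:
  seg 1: (0,0) -> (5,0), length = 5
  seg 2: (5,0) -> (5,-16), length = 16
Total = 21

Answer: 21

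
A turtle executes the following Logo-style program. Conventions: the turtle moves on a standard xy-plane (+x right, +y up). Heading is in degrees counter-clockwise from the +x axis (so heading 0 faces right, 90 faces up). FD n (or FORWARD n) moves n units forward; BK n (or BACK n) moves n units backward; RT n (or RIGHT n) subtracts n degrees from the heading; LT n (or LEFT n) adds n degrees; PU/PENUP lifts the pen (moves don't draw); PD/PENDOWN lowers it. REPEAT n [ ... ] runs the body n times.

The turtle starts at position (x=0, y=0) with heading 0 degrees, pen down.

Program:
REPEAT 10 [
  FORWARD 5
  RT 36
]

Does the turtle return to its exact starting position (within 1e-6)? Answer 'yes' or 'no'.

Executing turtle program step by step:
Start: pos=(0,0), heading=0, pen down
REPEAT 10 [
  -- iteration 1/10 --
  FD 5: (0,0) -> (5,0) [heading=0, draw]
  RT 36: heading 0 -> 324
  -- iteration 2/10 --
  FD 5: (5,0) -> (9.045,-2.939) [heading=324, draw]
  RT 36: heading 324 -> 288
  -- iteration 3/10 --
  FD 5: (9.045,-2.939) -> (10.59,-7.694) [heading=288, draw]
  RT 36: heading 288 -> 252
  -- iteration 4/10 --
  FD 5: (10.59,-7.694) -> (9.045,-12.449) [heading=252, draw]
  RT 36: heading 252 -> 216
  -- iteration 5/10 --
  FD 5: (9.045,-12.449) -> (5,-15.388) [heading=216, draw]
  RT 36: heading 216 -> 180
  -- iteration 6/10 --
  FD 5: (5,-15.388) -> (0,-15.388) [heading=180, draw]
  RT 36: heading 180 -> 144
  -- iteration 7/10 --
  FD 5: (0,-15.388) -> (-4.045,-12.449) [heading=144, draw]
  RT 36: heading 144 -> 108
  -- iteration 8/10 --
  FD 5: (-4.045,-12.449) -> (-5.59,-7.694) [heading=108, draw]
  RT 36: heading 108 -> 72
  -- iteration 9/10 --
  FD 5: (-5.59,-7.694) -> (-4.045,-2.939) [heading=72, draw]
  RT 36: heading 72 -> 36
  -- iteration 10/10 --
  FD 5: (-4.045,-2.939) -> (0,0) [heading=36, draw]
  RT 36: heading 36 -> 0
]
Final: pos=(0,0), heading=0, 10 segment(s) drawn

Start position: (0, 0)
Final position: (0, 0)
Distance = 0; < 1e-6 -> CLOSED

Answer: yes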